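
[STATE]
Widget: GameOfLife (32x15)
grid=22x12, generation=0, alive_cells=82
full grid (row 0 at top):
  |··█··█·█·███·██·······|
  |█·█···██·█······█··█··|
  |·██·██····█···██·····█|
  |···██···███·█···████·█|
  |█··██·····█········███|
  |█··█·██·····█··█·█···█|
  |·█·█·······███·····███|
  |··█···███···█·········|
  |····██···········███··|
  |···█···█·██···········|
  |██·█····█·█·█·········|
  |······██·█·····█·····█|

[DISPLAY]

Gen: 0                          
··█··█·█·███·██·······          
█·█···██·█······█··█··          
·██·██····█···██·····█          
···██···███·█···████·█          
█··██·····█········███          
█··█·██·····█··█·█···█          
·█·█·······███·····███          
··█···███···█·········          
····██···········███··          
···█···█·██···········          
██·█····█·█·█·········          
······██·█·····█·····█          
                                
                                


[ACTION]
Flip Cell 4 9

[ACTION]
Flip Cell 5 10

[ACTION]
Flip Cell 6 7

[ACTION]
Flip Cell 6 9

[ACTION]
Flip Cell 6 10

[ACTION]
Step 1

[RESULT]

Gen: 1                          
·█·····█·██···········          
··█·█··█·█·█·█········          
·██·████··██···█···█··          
·█······█······█████·█          
··█·····█··········█·█          
██·█·██·█···██····█···          
·█·███···██··█······██          
··█████████·██········          
···███···█········█···          
··██····████······█···          
··█···█···██··········          
·······███············          
                                
                                


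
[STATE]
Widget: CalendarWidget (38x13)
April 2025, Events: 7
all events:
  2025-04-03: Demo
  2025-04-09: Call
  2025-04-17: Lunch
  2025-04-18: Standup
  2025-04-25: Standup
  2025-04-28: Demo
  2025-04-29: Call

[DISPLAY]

              April 2025              
Mo Tu We Th Fr Sa Su                  
    1  2  3*  4  5  6                 
 7  8  9* 10 11 12 13                 
14 15 16 17* 18* 19 20                
21 22 23 24 25* 26 27                 
28* 29* 30                            
                                      
                                      
                                      
                                      
                                      
                                      


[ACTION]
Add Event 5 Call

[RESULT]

              April 2025              
Mo Tu We Th Fr Sa Su                  
    1  2  3*  4  5*  6                
 7  8  9* 10 11 12 13                 
14 15 16 17* 18* 19 20                
21 22 23 24 25* 26 27                 
28* 29* 30                            
                                      
                                      
                                      
                                      
                                      
                                      


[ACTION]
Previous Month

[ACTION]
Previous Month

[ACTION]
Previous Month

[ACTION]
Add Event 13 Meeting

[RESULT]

             January 2025             
Mo Tu We Th Fr Sa Su                  
       1  2  3  4  5                  
 6  7  8  9 10 11 12                  
13* 14 15 16 17 18 19                 
20 21 22 23 24 25 26                  
27 28 29 30 31                        
                                      
                                      
                                      
                                      
                                      
                                      


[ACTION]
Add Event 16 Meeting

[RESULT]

             January 2025             
Mo Tu We Th Fr Sa Su                  
       1  2  3  4  5                  
 6  7  8  9 10 11 12                  
13* 14 15 16* 17 18 19                
20 21 22 23 24 25 26                  
27 28 29 30 31                        
                                      
                                      
                                      
                                      
                                      
                                      


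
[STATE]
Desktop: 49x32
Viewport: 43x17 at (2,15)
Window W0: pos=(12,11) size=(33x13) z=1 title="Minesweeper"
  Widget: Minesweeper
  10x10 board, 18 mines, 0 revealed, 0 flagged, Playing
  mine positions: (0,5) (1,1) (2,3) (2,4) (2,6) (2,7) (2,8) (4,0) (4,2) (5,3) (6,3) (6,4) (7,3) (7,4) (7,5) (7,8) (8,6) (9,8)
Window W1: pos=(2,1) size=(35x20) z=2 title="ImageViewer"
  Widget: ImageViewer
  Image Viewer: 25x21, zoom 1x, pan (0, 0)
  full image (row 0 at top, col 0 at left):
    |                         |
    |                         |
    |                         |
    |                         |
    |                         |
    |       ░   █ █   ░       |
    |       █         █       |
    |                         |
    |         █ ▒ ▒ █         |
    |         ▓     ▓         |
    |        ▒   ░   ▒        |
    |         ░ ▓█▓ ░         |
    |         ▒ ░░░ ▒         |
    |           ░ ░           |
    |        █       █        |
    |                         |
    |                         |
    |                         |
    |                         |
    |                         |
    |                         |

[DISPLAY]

┃         ░ ▓█▓ ░                 ┃       ┃
┃         ▒ ░░░ ▒                 ┃       ┃
┃           ░ ░                   ┃       ┃
┃        █       █                ┃       ┃
┃                                 ┃       ┃
┗━━━━━━━━━━━━━━━━━━━━━━━━━━━━━━━━━┛       ┃
          ┃■■■■■■■■■■                     ┃
          ┃■■■■■■■■■■                     ┃
          ┗━━━━━━━━━━━━━━━━━━━━━━━━━━━━━━━┛
                                           
                                           
                                           
                                           
                                           
                                           
                                           
                                           


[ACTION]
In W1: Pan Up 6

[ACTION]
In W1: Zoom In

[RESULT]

┃              ░░      ██  ██     ┃       ┃
┃              ██                 ┃       ┃
┃              ██                 ┃       ┃
┃                                 ┃       ┃
┃                                 ┃       ┃
┗━━━━━━━━━━━━━━━━━━━━━━━━━━━━━━━━━┛       ┃
          ┃■■■■■■■■■■                     ┃
          ┃■■■■■■■■■■                     ┃
          ┗━━━━━━━━━━━━━━━━━━━━━━━━━━━━━━━┛
                                           
                                           
                                           
                                           
                                           
                                           
                                           
                                           


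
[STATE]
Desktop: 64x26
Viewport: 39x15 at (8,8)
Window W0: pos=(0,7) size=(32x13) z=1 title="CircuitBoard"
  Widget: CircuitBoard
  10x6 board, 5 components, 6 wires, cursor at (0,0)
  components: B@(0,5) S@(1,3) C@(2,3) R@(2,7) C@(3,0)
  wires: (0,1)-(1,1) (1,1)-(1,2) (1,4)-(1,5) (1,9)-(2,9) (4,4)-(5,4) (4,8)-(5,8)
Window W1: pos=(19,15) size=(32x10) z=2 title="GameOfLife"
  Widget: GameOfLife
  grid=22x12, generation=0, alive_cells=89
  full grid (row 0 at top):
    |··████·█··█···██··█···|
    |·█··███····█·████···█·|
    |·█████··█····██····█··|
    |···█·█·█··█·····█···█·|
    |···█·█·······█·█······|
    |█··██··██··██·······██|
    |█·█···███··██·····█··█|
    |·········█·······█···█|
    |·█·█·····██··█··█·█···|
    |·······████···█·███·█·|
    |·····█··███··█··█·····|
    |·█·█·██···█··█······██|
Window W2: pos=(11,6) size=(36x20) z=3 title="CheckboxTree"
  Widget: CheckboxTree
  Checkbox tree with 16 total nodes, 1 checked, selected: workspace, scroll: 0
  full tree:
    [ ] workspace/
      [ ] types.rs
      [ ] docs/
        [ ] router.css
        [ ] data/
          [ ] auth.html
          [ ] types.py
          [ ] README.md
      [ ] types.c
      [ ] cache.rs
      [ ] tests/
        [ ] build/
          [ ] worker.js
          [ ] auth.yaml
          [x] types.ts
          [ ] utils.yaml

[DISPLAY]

tBo┠──────────────────────────────────┨
───┃>[-] workspace/                   ┃
2 3┃   [ ] types.rs                   ┃
 · ┃   [ ] docs/                      ┃
 │ ┃     [ ] router.css               ┃
 · ┃     [ ] data/                    ┃
   ┃       [ ] auth.html              ┃
   ┃       [ ] types.py               ┃
   ┃       [ ] README.md              ┃
   ┃   [ ] types.c                    ┃
   ┃   [ ] cache.rs                   ┃
━━━┃   [-] tests/                     ┃
   ┃     [-] build/                   ┃
   ┃       [ ] worker.js              ┃
   ┃       [ ] auth.yaml              ┃


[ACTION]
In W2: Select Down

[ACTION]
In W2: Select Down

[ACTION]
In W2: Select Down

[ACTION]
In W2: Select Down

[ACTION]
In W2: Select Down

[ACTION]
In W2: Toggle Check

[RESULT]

tBo┠──────────────────────────────────┨
───┃ [-] workspace/                   ┃
2 3┃   [ ] types.rs                   ┃
 · ┃   [-] docs/                      ┃
 │ ┃     [ ] router.css               ┃
 · ┃     [-] data/                    ┃
   ┃>      [x] auth.html              ┃
   ┃       [ ] types.py               ┃
   ┃       [ ] README.md              ┃
   ┃   [ ] types.c                    ┃
   ┃   [ ] cache.rs                   ┃
━━━┃   [-] tests/                     ┃
   ┃     [-] build/                   ┃
   ┃       [ ] worker.js              ┃
   ┃       [ ] auth.yaml              ┃


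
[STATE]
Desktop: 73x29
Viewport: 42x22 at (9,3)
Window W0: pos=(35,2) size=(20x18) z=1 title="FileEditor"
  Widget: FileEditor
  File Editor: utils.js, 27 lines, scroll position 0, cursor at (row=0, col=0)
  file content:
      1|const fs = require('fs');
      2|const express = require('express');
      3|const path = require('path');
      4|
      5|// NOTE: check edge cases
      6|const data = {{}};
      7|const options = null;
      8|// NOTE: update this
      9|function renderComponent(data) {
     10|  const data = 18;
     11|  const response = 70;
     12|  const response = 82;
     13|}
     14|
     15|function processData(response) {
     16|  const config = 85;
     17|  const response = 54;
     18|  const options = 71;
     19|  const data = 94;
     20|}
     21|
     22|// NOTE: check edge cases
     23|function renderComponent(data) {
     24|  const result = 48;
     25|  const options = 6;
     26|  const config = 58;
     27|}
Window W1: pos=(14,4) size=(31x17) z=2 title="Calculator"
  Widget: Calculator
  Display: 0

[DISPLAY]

                          ┃ FileEditor    
     ┏━━━━━━━━━━━━━━━━━━━━━━━━━━━━━┓──────
     ┃ Calculator                  ┃= requ
     ┠─────────────────────────────┨ress =
     ┃                            0┃h = re
     ┃┌───┬───┬───┬───┐            ┃      
     ┃│ 7 │ 8 │ 9 │ ÷ │            ┃check 
     ┃├───┼───┼───┼───┤            ┃a = {{
     ┃│ 4 │ 5 │ 6 │ × │            ┃ions =
     ┃├───┼───┼───┼───┤            ┃update
     ┃│ 1 │ 2 │ 3 │ - │            ┃render
     ┃├───┼───┼───┼───┤            ┃ata = 
     ┃│ 0 │ . │ = │ + │            ┃espons
     ┃├───┼───┼───┼───┤            ┃espons
     ┃│ C │ MC│ MR│ M+│            ┃      
     ┃└───┴───┴───┴───┘            ┃      
     ┃                             ┃━━━━━━
     ┗━━━━━━━━━━━━━━━━━━━━━━━━━━━━━┛      
                                          
                                          
                                          
                                          


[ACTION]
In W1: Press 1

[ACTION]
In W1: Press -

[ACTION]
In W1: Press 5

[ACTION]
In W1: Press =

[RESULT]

                          ┃ FileEditor    
     ┏━━━━━━━━━━━━━━━━━━━━━━━━━━━━━┓──────
     ┃ Calculator                  ┃= requ
     ┠─────────────────────────────┨ress =
     ┃                           -4┃h = re
     ┃┌───┬───┬───┬───┐            ┃      
     ┃│ 7 │ 8 │ 9 │ ÷ │            ┃check 
     ┃├───┼───┼───┼───┤            ┃a = {{
     ┃│ 4 │ 5 │ 6 │ × │            ┃ions =
     ┃├───┼───┼───┼───┤            ┃update
     ┃│ 1 │ 2 │ 3 │ - │            ┃render
     ┃├───┼───┼───┼───┤            ┃ata = 
     ┃│ 0 │ . │ = │ + │            ┃espons
     ┃├───┼───┼───┼───┤            ┃espons
     ┃│ C │ MC│ MR│ M+│            ┃      
     ┃└───┴───┴───┴───┘            ┃      
     ┃                             ┃━━━━━━
     ┗━━━━━━━━━━━━━━━━━━━━━━━━━━━━━┛      
                                          
                                          
                                          
                                          


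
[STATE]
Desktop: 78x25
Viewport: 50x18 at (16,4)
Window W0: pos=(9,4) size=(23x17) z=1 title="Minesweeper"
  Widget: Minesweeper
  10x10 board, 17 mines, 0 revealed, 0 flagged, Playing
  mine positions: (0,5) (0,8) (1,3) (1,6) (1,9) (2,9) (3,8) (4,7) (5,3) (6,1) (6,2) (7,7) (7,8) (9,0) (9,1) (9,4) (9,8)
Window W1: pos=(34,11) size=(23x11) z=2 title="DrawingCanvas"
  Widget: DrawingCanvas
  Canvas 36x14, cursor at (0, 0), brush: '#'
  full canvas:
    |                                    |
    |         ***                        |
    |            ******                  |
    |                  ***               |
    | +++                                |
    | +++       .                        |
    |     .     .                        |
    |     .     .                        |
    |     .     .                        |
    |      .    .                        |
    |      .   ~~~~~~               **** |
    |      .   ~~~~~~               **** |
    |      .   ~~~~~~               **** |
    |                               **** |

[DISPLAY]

━━━━━━━━━━━━━━━┓                                  
weeper         ┃                                  
───────────────┨                                  
■■■■           ┃                                  
■■■■           ┃                                  
■■■■           ┃                                  
■■■■           ┃                                  
■■■■           ┃  ┏━━━━━━━━━━━━━━━━━━━━━┓         
■■■■           ┃  ┃ DrawingCanvas       ┃         
■■■■           ┃  ┠─────────────────────┨         
■■■■           ┃  ┃+                    ┃         
■■■■           ┃  ┃         ***         ┃         
■■■■           ┃  ┃            ******   ┃         
               ┃  ┃                  ***┃         
               ┃  ┃ +++                 ┃         
               ┃  ┃ +++       .         ┃         
━━━━━━━━━━━━━━━┛  ┃     .     .         ┃         
                  ┗━━━━━━━━━━━━━━━━━━━━━┛         


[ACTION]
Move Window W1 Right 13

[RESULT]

━━━━━━━━━━━━━━━┓                                  
weeper         ┃                                  
───────────────┨                                  
■■■■           ┃                                  
■■■■           ┃                                  
■■■■           ┃                                  
■■■■           ┃                                  
■■■■           ┃               ┏━━━━━━━━━━━━━━━━━━
■■■■           ┃               ┃ DrawingCanvas    
■■■■           ┃               ┠──────────────────
■■■■           ┃               ┃+                 
■■■■           ┃               ┃         ***      
■■■■           ┃               ┃            ******
               ┃               ┃                  
               ┃               ┃ +++              
               ┃               ┃ +++       .      
━━━━━━━━━━━━━━━┛               ┃     .     .      
                               ┗━━━━━━━━━━━━━━━━━━


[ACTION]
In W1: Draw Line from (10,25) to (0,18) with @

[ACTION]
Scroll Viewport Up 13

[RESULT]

                                                  
                                                  
                                                  
                                                  
━━━━━━━━━━━━━━━┓                                  
weeper         ┃                                  
───────────────┨                                  
■■■■           ┃                                  
■■■■           ┃                                  
■■■■           ┃                                  
■■■■           ┃                                  
■■■■           ┃               ┏━━━━━━━━━━━━━━━━━━
■■■■           ┃               ┃ DrawingCanvas    
■■■■           ┃               ┠──────────────────
■■■■           ┃               ┃+                 
■■■■           ┃               ┃         ***      
■■■■           ┃               ┃            ******
               ┃               ┃                  


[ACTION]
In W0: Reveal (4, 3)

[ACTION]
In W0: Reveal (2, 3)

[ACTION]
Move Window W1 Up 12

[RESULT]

                               ┏━━━━━━━━━━━━━━━━━━
                               ┃ DrawingCanvas    
                               ┠──────────────────
                               ┃+                 
━━━━━━━━━━━━━━━┓               ┃         ***      
weeper         ┃               ┃            ******
───────────────┨               ┃                  
■■■■           ┃               ┃ +++              
■■■■           ┃               ┃ +++       .      
■■■■           ┃               ┃     .     .      
■■■■           ┃               ┗━━━━━━━━━━━━━━━━━━
■■■■           ┃                                  
■■■■           ┃                                  
■■■■           ┃                                  
■■■■           ┃                                  
■■■■           ┃                                  
■■■■           ┃                                  
               ┃                                  


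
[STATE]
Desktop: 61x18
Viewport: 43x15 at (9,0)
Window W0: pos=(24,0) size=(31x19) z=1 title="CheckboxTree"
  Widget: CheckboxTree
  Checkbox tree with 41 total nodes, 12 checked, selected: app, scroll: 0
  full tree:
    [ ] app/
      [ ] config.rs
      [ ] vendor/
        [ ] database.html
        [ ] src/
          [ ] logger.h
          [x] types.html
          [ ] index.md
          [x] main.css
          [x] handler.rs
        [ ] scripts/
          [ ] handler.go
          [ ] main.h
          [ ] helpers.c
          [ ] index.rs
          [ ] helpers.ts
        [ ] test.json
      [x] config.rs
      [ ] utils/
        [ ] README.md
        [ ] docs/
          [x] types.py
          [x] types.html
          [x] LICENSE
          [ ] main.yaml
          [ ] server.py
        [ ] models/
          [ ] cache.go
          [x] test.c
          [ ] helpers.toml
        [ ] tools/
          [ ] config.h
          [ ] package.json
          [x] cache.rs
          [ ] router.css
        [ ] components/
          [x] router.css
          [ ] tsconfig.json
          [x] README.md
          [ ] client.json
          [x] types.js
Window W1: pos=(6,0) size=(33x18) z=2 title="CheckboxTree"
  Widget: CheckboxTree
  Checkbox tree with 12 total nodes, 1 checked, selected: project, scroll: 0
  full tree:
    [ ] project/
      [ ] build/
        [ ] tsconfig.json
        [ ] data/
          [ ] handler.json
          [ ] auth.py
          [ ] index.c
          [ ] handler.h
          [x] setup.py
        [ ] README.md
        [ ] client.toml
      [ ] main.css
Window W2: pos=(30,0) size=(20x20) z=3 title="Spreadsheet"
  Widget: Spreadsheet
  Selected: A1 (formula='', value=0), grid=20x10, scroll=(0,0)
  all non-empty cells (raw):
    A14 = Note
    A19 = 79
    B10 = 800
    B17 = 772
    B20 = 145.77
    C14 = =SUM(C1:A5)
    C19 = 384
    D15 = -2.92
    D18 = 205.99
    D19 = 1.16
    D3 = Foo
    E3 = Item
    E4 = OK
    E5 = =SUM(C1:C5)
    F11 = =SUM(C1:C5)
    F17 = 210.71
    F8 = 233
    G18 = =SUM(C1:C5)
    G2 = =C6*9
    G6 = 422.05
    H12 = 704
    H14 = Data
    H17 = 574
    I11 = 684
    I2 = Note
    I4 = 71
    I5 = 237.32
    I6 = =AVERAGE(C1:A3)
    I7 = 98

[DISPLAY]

━━━━━━━━━━━━━━━━━━━━━┏━━━━━━━━━━━━━━━━━━┓━━
heckboxTree          ┃ Spreadsheet      ┃  
─────────────────────┠──────────────────┨──
-] project/          ┃A1:               ┃  
 [-] build/          ┃       A       B  ┃  
   [ ] tsconfig.json ┃------------------┃  
   [-] data/         ┃  1      [0]      ┃  
     [ ] handler.json┃  2        0      ┃  
     [ ] auth.py     ┃  3        0      ┃  
     [ ] index.c     ┃  4        0      ┃  
     [ ] handler.h   ┃  5        0      ┃  
     [x] setup.py    ┃  6        0      ┃  
   [ ] README.md     ┃  7        0      ┃  
   [ ] client.toml   ┃  8        0      ┃  
 [ ] main.css        ┃  9        0      ┃  


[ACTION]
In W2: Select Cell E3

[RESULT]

━━━━━━━━━━━━━━━━━━━━━┏━━━━━━━━━━━━━━━━━━┓━━
heckboxTree          ┃ Spreadsheet      ┃  
─────────────────────┠──────────────────┨──
-] project/          ┃E3: Item          ┃  
 [-] build/          ┃       A       B  ┃  
   [ ] tsconfig.json ┃------------------┃  
   [-] data/         ┃  1        0      ┃  
     [ ] handler.json┃  2        0      ┃  
     [ ] auth.py     ┃  3        0      ┃  
     [ ] index.c     ┃  4        0      ┃  
     [ ] handler.h   ┃  5        0      ┃  
     [x] setup.py    ┃  6        0      ┃  
   [ ] README.md     ┃  7        0      ┃  
   [ ] client.toml   ┃  8        0      ┃  
 [ ] main.css        ┃  9        0      ┃  


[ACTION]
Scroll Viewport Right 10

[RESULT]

━━━━━━━━━━━━┏━━━━━━━━━━━━━━━━━━┓━━━━┓      
ee          ┃ Spreadsheet      ┃    ┃      
────────────┠──────────────────┨────┨      
t/          ┃E3: Item          ┃    ┃      
d/          ┃       A       B  ┃    ┃      
config.json ┃------------------┃    ┃      
ta/         ┃  1        0      ┃    ┃      
handler.json┃  2        0      ┃    ┃      
auth.py     ┃  3        0      ┃    ┃      
index.c     ┃  4        0      ┃    ┃      
handler.h   ┃  5        0      ┃    ┃      
setup.py    ┃  6        0      ┃    ┃      
ADME.md     ┃  7        0      ┃    ┃      
ient.toml   ┃  8        0      ┃    ┃      
.css        ┃  9        0      ┃    ┃      


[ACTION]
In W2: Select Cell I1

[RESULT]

━━━━━━━━━━━━┏━━━━━━━━━━━━━━━━━━┓━━━━┓      
ee          ┃ Spreadsheet      ┃    ┃      
────────────┠──────────────────┨────┨      
t/          ┃I1:               ┃    ┃      
d/          ┃       A       B  ┃    ┃      
config.json ┃------------------┃    ┃      
ta/         ┃  1        0      ┃    ┃      
handler.json┃  2        0      ┃    ┃      
auth.py     ┃  3        0      ┃    ┃      
index.c     ┃  4        0      ┃    ┃      
handler.h   ┃  5        0      ┃    ┃      
setup.py    ┃  6        0      ┃    ┃      
ADME.md     ┃  7        0      ┃    ┃      
ient.toml   ┃  8        0      ┃    ┃      
.css        ┃  9        0      ┃    ┃      


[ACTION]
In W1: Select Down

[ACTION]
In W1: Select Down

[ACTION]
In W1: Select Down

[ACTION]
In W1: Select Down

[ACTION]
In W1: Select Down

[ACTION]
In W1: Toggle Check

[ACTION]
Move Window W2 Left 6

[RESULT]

━━━━━━┏━━━━━━━━━━━━━━━━━━┓━━━━━━━━━━┓      
ee    ┃ Spreadsheet      ┃          ┃      
──────┠──────────────────┨──────────┨      
t/    ┃I1:               ┃          ┃      
d/    ┃       A       B  ┃          ┃      
config┃------------------┃          ┃      
ta/   ┃  1        0      ┃tml       ┃      
handle┃  2        0      ┃          ┃      
auth.p┃  3        0      ┃          ┃      
index.┃  4        0      ┃ml        ┃      
handle┃  5        0      ┃          ┃      
setup.┃  6        0      ┃          ┃      
ADME.m┃  7        0      ┃rs        ┃      
ient.t┃  8        0      ┃          ┃      
.css  ┃  9        0      ┃go        ┃      


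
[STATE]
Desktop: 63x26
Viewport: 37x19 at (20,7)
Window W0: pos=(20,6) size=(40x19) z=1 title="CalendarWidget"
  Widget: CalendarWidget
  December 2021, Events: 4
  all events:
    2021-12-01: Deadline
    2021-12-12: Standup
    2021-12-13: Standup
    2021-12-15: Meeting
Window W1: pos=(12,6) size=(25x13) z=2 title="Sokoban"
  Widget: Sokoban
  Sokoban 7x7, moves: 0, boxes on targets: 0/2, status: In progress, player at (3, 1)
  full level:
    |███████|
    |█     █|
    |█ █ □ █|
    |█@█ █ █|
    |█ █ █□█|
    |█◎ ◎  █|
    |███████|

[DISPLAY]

n               ┃                    
────────────────┨────────────────────
                ┃mber 2021           
                ┃a Su                
                ┃ 4  5               
                ┃1 12*               
                ┃ 18 19              
                ┃5 26                
                ┃                    
0  0/2          ┃                    
                ┃                    
━━━━━━━━━━━━━━━━┛                    
┃                                    
┃                                    
┃                                    
┃                                    
┃                                    
┗━━━━━━━━━━━━━━━━━━━━━━━━━━━━━━━━━━━━
                                     


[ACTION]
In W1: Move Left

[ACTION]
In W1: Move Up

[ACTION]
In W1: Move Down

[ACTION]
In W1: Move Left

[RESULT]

n               ┃                    
────────────────┨────────────────────
                ┃mber 2021           
                ┃a Su                
                ┃ 4  5               
                ┃1 12*               
                ┃ 18 19              
                ┃5 26                
                ┃                    
2  0/2          ┃                    
                ┃                    
━━━━━━━━━━━━━━━━┛                    
┃                                    
┃                                    
┃                                    
┃                                    
┃                                    
┗━━━━━━━━━━━━━━━━━━━━━━━━━━━━━━━━━━━━
                                     


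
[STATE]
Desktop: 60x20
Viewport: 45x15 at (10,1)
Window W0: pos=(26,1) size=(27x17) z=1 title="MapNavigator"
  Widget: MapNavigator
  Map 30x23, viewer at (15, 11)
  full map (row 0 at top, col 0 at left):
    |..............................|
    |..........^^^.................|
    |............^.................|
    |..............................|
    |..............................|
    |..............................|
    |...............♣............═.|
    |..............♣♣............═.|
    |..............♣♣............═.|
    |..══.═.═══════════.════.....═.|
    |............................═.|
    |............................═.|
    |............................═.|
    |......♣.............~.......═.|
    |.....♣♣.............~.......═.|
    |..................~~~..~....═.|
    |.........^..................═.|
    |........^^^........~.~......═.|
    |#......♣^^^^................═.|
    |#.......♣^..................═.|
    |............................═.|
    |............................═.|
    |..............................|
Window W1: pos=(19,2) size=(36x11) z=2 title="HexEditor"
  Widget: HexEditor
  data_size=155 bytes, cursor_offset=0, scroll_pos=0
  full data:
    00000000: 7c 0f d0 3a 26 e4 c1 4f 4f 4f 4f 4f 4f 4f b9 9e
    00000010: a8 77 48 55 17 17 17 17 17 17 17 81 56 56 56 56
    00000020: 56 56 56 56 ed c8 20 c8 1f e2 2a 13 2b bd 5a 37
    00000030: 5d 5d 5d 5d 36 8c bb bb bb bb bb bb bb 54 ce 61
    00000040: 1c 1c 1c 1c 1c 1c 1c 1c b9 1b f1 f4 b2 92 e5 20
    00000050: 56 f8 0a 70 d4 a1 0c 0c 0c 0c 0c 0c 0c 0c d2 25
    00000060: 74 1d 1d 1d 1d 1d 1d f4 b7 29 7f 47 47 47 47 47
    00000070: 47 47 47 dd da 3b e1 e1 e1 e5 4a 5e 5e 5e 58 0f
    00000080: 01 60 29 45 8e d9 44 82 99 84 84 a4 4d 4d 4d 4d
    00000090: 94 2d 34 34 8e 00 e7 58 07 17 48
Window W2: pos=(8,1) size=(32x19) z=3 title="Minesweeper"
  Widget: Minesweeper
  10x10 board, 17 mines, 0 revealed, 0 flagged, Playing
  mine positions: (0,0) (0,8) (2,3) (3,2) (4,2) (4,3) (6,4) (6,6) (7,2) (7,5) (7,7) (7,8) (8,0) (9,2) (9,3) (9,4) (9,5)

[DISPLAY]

━━━━━━━━━━━━━━━━━━━━━━━━━━━━━┓━━━━━━━━━━━━┓  
Minesweeper                  ┃━━━━━━━━━━━━━━┓
─────────────────────────────┨              ┃
■■■■■■■■■                    ┃──────────────┨
■■■■■■■■■                    ┃a 26 e4 c1 4f ┃
■■■■■■■■■                    ┃5 17 17 17 17 ┃
■■■■■■■■■                    ┃6 ed c8 20 c8 ┃
■■■■■■■■■                    ┃d 36 8c bb bb ┃
■■■■■■■■■                    ┃c 1c 1c 1c 1c ┃
■■■■■■■■■                    ┃0 d4 a1 0c 0c ┃
■■■■■■■■■                    ┃d 1d 1d 1d f4 ┃
■■■■■■■■■                    ┃━━━━━━━━━━━━━━┛
■■■■■■■■■                    ┃....~.......┃  
                             ┃..~~~..~....┃  
                             ┃............┃  


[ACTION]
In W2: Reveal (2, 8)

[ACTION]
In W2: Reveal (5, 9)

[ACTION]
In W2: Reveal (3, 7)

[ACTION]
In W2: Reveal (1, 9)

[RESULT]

━━━━━━━━━━━━━━━━━━━━━━━━━━━━━┓━━━━━━━━━━━━┓  
Minesweeper                  ┃━━━━━━━━━━━━━━┓
─────────────────────────────┨              ┃
1     1■■                    ┃──────────────┨
1111  111                    ┃a 26 e4 c1 4f ┃
■■■1                         ┃5 17 17 17 17 ┃
■■■2                         ┃6 ed c8 20 c8 ┃
■■■1                         ┃d 36 8c bb bb ┃
■■■2211                      ┃c 1c 1c 1c 1c ┃
■■■■■■321                    ┃0 d4 a1 0c 0c ┃
■■■■■■■■■                    ┃d 1d 1d 1d f4 ┃
■■■■■■■■■                    ┃━━━━━━━━━━━━━━┛
■■■■■■■■■                    ┃....~.......┃  
                             ┃..~~~..~....┃  
                             ┃............┃  


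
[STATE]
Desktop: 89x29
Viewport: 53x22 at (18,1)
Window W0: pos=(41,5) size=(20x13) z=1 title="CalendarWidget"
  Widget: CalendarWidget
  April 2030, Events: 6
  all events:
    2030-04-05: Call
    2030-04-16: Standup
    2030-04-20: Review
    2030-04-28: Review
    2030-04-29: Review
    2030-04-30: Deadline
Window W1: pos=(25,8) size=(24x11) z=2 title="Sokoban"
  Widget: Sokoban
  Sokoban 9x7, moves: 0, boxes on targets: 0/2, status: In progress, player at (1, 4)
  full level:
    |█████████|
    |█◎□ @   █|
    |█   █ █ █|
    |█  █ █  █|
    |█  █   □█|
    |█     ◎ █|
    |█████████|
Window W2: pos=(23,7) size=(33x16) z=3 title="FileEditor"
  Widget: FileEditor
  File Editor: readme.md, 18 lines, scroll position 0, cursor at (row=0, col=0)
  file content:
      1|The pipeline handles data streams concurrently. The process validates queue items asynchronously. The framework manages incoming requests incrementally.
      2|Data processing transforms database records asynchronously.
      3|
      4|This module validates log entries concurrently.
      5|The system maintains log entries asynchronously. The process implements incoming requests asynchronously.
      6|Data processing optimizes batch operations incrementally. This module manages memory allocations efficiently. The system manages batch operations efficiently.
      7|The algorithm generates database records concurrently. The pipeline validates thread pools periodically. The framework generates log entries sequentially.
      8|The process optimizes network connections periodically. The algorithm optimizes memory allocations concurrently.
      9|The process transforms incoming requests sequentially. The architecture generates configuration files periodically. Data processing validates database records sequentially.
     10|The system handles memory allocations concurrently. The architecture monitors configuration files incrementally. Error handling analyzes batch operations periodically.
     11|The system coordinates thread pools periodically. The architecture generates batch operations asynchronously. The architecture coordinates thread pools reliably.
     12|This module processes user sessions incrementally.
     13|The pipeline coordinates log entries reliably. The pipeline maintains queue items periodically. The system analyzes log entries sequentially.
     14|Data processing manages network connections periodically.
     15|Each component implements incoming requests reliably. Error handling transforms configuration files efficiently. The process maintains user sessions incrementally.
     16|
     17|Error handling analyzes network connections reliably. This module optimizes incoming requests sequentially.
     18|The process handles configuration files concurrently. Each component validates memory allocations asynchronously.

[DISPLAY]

                                                     
                                                     
                                                     
                                                     
                       ┏━━━━━━━━━━━━━━━━━━┓          
                       ┃ CalendarWidget   ┃          
     ┏━━━━━━━━━━━━━━━━━━━━━━━━━━━━━━━┓────┨          
     ┃ FileEditor                    ┃    ┃          
     ┠───────────────────────────────┨ Sa ┃          
     ┃█he pipeline handles data stre▲┃*  6┃          
     ┃Data processing transforms dat█┃ 13 ┃          
     ┃                              ░┃9 20┃          
     ┃This module validates log entr░┃ 27 ┃          
     ┃The system maintains log entri░┃    ┃          
     ┃Data processing optimizes batc░┃    ┃          
     ┃The algorithm generates databa░┃    ┃          
     ┃The process optimizes network ░┃━━━━┛          
     ┃The process transforms incomin░┃               
     ┃The system handles memory allo░┃               
     ┃The system coordinates thread ░┃               
     ┃This module processes user ses▼┃               
     ┗━━━━━━━━━━━━━━━━━━━━━━━━━━━━━━━┛               


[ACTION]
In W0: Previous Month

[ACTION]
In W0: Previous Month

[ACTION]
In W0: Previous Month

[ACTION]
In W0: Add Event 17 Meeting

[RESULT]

                                                     
                                                     
                                                     
                                                     
                       ┏━━━━━━━━━━━━━━━━━━┓          
                       ┃ CalendarWidget   ┃          
     ┏━━━━━━━━━━━━━━━━━━━━━━━━━━━━━━━┓────┨          
     ┃ FileEditor                    ┃0   ┃          
     ┠───────────────────────────────┨ Sa ┃          
     ┃█he pipeline handles data stre▲┃  5 ┃          
     ┃Data processing transforms dat█┃ 12 ┃          
     ┃                              ░┃8 19┃          
     ┃This module validates log entr░┃ 26 ┃          
     ┃The system maintains log entri░┃    ┃          
     ┃Data processing optimizes batc░┃    ┃          
     ┃The algorithm generates databa░┃    ┃          
     ┃The process optimizes network ░┃━━━━┛          
     ┃The process transforms incomin░┃               
     ┃The system handles memory allo░┃               
     ┃The system coordinates thread ░┃               
     ┃This module processes user ses▼┃               
     ┗━━━━━━━━━━━━━━━━━━━━━━━━━━━━━━━┛               


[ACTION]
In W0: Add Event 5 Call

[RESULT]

                                                     
                                                     
                                                     
                                                     
                       ┏━━━━━━━━━━━━━━━━━━┓          
                       ┃ CalendarWidget   ┃          
     ┏━━━━━━━━━━━━━━━━━━━━━━━━━━━━━━━┓────┨          
     ┃ FileEditor                    ┃0   ┃          
     ┠───────────────────────────────┨ Sa ┃          
     ┃█he pipeline handles data stre▲┃  5*┃          
     ┃Data processing transforms dat█┃ 12 ┃          
     ┃                              ░┃8 19┃          
     ┃This module validates log entr░┃ 26 ┃          
     ┃The system maintains log entri░┃    ┃          
     ┃Data processing optimizes batc░┃    ┃          
     ┃The algorithm generates databa░┃    ┃          
     ┃The process optimizes network ░┃━━━━┛          
     ┃The process transforms incomin░┃               
     ┃The system handles memory allo░┃               
     ┃The system coordinates thread ░┃               
     ┃This module processes user ses▼┃               
     ┗━━━━━━━━━━━━━━━━━━━━━━━━━━━━━━━┛               
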